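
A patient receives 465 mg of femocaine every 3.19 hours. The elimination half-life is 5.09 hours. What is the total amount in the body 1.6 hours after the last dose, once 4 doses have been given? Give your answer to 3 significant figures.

The 4 doses were given 11.17, 7.98, 4.79, 1.6 hours ago.
Total = 465·(1/2)^(11.17/5.09) + 465·(1/2)^(7.98/5.09) + 465·(1/2)^(4.79/5.09) + 465·(1/2)^(1.6/5.09)
      = 101.59 + 156.86 + 242.2 + 373.96 ≈ 874.6 mg.

875 mg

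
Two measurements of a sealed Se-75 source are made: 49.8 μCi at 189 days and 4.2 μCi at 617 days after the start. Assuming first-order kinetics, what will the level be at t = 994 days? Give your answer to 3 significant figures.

Over Δt = 617 − 189 = 428 days, the level fell by a factor of 49.8/4.2 ≈ 11.857.
n = log₂(11.857) ≈ 3.5677 half-lives, so t½ = 428/3.5677 ≈ 119.97 days.
From t = 617 to t = 994: 4.2 × (1/2)^((994−617)/119.97) ≈ 0.4756 μCi.

0.476 μCi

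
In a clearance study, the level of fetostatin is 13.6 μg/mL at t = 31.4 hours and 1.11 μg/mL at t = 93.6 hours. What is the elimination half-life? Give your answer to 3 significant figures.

17.2 hours

Over Δt = 93.6 − 31.4 = 62.2 hours, the level fell by a factor of 13.6/1.11 ≈ 12.252.
n = log₂(12.252) ≈ 3.615 half-lives, so t½ = 62.2/3.615 ≈ 17.206 hours.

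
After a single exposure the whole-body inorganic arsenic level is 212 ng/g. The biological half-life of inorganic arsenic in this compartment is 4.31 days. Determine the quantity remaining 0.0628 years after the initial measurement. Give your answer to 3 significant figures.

5.31 ng/g

Convert the elapsed time: 0.0628 years = 22.922 days.
Number of half-lives: n = 22.922/4.31 ≈ 5.3183.
Remaining = 212 × (1/2)^5.3183 = 212 × 0.025062 ≈ 5.3132 ng/g.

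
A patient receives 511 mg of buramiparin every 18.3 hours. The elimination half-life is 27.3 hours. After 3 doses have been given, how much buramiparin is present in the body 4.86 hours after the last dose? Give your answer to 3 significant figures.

914 mg

The 3 doses were given 41.46, 23.16, 4.86 hours ago.
Total = 511·(1/2)^(41.46/27.3) + 511·(1/2)^(23.16/27.3) + 511·(1/2)^(4.86/27.3)
      = 178.34 + 283.82 + 451.68 ≈ 913.84 mg.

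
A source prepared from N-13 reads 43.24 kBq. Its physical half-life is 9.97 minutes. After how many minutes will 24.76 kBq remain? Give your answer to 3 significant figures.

8.02 minutes

Fraction remaining = 24.76/43.24 ≈ 0.57262.
n = log₂(43.24/24.76) = ln(1.7464)/ln 2 ≈ 0.80436 half-lives.
t = n × t½ = 0.80436 × 9.97 ≈ 8.0194 minutes.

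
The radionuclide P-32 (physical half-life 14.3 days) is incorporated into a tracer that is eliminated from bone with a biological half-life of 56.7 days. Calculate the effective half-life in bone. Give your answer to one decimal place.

11.4 days

1/t_eff = 1/t_phys + 1/t_biol = 1/14.3 + 1/56.7 = 0.087567 per day.
t_eff = 14.3 × 56.7 / (14.3 + 56.7) ≈ 11.42 days.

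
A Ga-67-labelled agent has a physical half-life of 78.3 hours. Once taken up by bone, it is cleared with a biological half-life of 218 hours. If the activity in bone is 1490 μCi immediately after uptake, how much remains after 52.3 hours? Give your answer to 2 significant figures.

1/t_eff = 1/t_phys + 1/t_biol = 1/78.3 + 1/218 = 0.017359 per hour.
t_eff = 78.3 × 218 / (78.3 + 218) ≈ 57.609 hours.
Remaining = 1490 × (1/2)^(52.3/57.609) = 1490 × (1/2)^0.90785 ≈ 794.14 μCi.

790 μCi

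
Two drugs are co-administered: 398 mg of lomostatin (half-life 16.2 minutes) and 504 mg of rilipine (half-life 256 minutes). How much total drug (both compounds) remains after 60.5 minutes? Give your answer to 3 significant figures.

458 mg

lomostatin: 398 × (1/2)^(60.5/16.2) = 398 × (1/2)^3.7346 ≈ 29.9 mg.
rilipine: 504 × (1/2)^(60.5/256) = 504 × (1/2)^0.23633 ≈ 427.85 mg.
Total = 29.9 + 427.85 ≈ 457.75 mg.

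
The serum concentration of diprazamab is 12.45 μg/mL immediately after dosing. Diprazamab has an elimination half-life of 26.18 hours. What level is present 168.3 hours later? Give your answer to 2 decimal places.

0.14 μg/mL

Number of half-lives: n = 168.3/26.18 ≈ 6.4286.
Remaining = 12.45 × (1/2)^6.4286 = 12.45 × 0.011609 ≈ 0.14454 μg/mL.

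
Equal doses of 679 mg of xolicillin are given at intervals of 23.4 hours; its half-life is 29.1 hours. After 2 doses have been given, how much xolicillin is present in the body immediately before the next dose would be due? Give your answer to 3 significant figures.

612 mg

The 2 doses were given 46.8, 23.4 hours ago.
Total = 679·(1/2)^(46.8/29.1) + 679·(1/2)^(23.4/29.1)
      = 222.71 + 388.87 ≈ 611.58 mg.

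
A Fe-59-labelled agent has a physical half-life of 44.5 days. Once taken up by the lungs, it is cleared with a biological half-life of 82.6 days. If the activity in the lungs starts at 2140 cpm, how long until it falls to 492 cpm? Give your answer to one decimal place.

1/t_eff = 1/t_phys + 1/t_biol = 1/44.5 + 1/82.6 = 0.034578 per day.
t_eff = 44.5 × 82.6 / (44.5 + 82.6) ≈ 28.92 days.
n = log₂(2140/492) ≈ 2.1209; t = 2.1209 × 28.92 ≈ 61.335 days.

61.3 days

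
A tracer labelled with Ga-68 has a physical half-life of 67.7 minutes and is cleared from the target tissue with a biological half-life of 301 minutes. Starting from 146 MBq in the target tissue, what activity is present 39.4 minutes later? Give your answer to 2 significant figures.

89 MBq

1/t_eff = 1/t_phys + 1/t_biol = 1/67.7 + 1/301 = 0.018093 per minute.
t_eff = 67.7 × 301 / (67.7 + 301) ≈ 55.269 minutes.
Remaining = 146 × (1/2)^(39.4/55.269) = 146 × (1/2)^0.71288 ≈ 89.075 MBq.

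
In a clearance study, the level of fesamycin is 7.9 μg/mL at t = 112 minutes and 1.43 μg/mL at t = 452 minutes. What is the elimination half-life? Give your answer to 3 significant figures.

Over Δt = 452 − 112 = 340 minutes, the level fell by a factor of 7.9/1.43 ≈ 5.5245.
n = log₂(5.5245) ≈ 2.4658 half-lives, so t½ = 340/2.4658 ≈ 137.88 minutes.

138 minutes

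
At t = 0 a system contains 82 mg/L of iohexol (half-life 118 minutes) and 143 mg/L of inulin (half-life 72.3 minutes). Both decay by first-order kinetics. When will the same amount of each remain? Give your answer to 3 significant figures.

Set 82·(1/2)^(t/118) = 143·(1/2)^(t/72.3).
Taking log₂: log₂(82/143) = t·(1/118 − 1/72.3).
log₂(0.57343) = -0.80232; 1/118 − 1/72.3 = -0.0053567.
t = -0.80232 / -0.0053567 ≈ 149.78 minutes.

150 minutes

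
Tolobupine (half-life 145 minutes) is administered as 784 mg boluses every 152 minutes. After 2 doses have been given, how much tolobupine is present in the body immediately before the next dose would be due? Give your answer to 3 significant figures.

562 mg

The 2 doses were given 304, 152 minutes ago.
Total = 784·(1/2)^(304/145) + 784·(1/2)^(152/145)
      = 183.31 + 379.1 ≈ 562.41 mg.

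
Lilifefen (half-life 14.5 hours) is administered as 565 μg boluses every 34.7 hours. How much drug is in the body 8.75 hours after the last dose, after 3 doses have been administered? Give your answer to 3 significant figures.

456 μg

The 3 doses were given 78.15, 43.45, 8.75 hours ago.
Total = 565·(1/2)^(78.15/14.5) + 565·(1/2)^(43.45/14.5) + 565·(1/2)^(8.75/14.5)
      = 13.477 + 70.794 + 371.87 ≈ 456.14 μg.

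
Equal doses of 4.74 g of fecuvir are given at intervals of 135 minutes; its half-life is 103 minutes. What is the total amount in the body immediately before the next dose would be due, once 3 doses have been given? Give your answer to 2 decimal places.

The 3 doses were given 405, 270, 135 minutes ago.
Total = 4.74·(1/2)^(405/103) + 4.74·(1/2)^(270/103) + 4.74·(1/2)^(135/103)
      = 0.31054 + 0.77032 + 1.9108 ≈ 2.9917 g.

2.99 g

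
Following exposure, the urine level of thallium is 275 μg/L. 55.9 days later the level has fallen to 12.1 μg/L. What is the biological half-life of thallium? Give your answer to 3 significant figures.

A/A₀ = 12.1/275 ≈ 0.044.
n = log₂(22.727) ≈ 4.5064 half-lives elapsed in 55.9 days.
t½ = 55.9/4.5064 ≈ 12.405 days.

12.4 days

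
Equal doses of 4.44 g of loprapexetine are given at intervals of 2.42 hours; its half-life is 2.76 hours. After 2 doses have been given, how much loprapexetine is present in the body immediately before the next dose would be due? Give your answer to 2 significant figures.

The 2 doses were given 4.84, 2.42 hours ago.
Total = 4.44·(1/2)^(4.84/2.76) + 4.44·(1/2)^(2.42/2.76)
      = 1.3167 + 2.4179 ≈ 3.7346 g.

3.7 g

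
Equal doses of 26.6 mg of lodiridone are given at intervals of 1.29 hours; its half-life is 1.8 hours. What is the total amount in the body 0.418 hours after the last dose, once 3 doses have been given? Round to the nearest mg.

45 mg

The 3 doses were given 2.998, 1.708, 0.418 hours ago.
Total = 26.6·(1/2)^(2.998/1.8) + 26.6·(1/2)^(1.708/1.8) + 26.6·(1/2)^(0.418/1.8)
      = 8.3849 + 13.78 + 22.645 ≈ 44.81 mg.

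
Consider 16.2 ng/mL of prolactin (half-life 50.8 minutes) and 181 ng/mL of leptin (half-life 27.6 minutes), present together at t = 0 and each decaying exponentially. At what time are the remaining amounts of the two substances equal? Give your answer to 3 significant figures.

210 minutes

Set 16.2·(1/2)^(t/50.8) = 181·(1/2)^(t/27.6).
Taking log₂: log₂(16.2/181) = t·(1/50.8 − 1/27.6).
log₂(0.089503) = -3.4819; 1/50.8 − 1/27.6 = -0.016547.
t = -3.4819 / -0.016547 ≈ 210.43 minutes.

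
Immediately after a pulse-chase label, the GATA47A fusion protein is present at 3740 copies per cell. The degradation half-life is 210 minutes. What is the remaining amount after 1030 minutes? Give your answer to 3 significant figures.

Number of half-lives: n = 1030/210 ≈ 4.9048.
Remaining = 3740 × (1/2)^4.9048 = 3740 × 0.033383 ≈ 124.85 copies per cell.

125 copies per cell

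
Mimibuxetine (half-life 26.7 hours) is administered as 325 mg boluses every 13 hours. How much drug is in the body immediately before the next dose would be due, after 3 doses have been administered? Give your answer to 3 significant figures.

515 mg

The 3 doses were given 39, 26, 13 hours ago.
Total = 325·(1/2)^(39/26.7) + 325·(1/2)^(26/26.7) + 325·(1/2)^(13/26.7)
      = 118.08 + 165.48 + 231.91 ≈ 515.47 mg.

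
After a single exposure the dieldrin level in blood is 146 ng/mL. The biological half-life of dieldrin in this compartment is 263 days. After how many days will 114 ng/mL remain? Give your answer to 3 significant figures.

Fraction remaining = 114/146 ≈ 0.78082.
n = log₂(146/114) = ln(1.2807)/ln 2 ≈ 0.35693 half-lives.
t = n × t½ = 0.35693 × 263 ≈ 93.874 days.

93.9 days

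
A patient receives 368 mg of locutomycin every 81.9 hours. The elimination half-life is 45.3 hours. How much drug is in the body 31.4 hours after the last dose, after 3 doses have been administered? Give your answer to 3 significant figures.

311 mg

The 3 doses were given 195.2, 113.3, 31.4 hours ago.
Total = 368·(1/2)^(195.2/45.3) + 368·(1/2)^(113.3/45.3) + 368·(1/2)^(31.4/45.3)
      = 18.565 + 65.004 + 227.61 ≈ 311.18 mg.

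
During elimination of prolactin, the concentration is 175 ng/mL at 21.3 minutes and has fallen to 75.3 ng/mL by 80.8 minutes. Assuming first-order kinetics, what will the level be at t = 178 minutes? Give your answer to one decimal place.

19.0 ng/mL

Over Δt = 80.8 − 21.3 = 59.5 minutes, the level fell by a factor of 175/75.3 ≈ 2.324.
n = log₂(2.324) ≈ 1.2166 half-lives, so t½ = 59.5/1.2166 ≈ 48.905 minutes.
From t = 80.8 to t = 178: 75.3 × (1/2)^((178−80.8)/48.905) ≈ 18.989 ng/mL.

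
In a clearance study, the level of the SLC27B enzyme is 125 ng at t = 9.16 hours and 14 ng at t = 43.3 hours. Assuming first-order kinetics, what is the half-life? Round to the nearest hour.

11 hours

Over Δt = 43.3 − 9.16 = 34.14 hours, the level fell by a factor of 125/14 ≈ 8.9286.
n = log₂(8.9286) ≈ 3.1584 half-lives, so t½ = 34.14/3.1584 ≈ 10.809 hours.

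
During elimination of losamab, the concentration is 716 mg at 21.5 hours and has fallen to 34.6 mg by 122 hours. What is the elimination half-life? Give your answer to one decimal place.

Over Δt = 122 − 21.5 = 100.5 hours, the level fell by a factor of 716/34.6 ≈ 20.694.
n = log₂(20.694) ≈ 4.3711 half-lives, so t½ = 100.5/4.3711 ≈ 22.992 hours.

23.0 hours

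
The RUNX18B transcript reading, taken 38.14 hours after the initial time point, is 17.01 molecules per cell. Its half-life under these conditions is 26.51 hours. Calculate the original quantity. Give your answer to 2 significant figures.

Number of half-lives elapsed: n = 38.14/26.51 ≈ 1.4387.
A₀ = A × 2^n = 17.01 × 2^1.4387 = 17.01 × 2.7108 ≈ 46.11 molecules per cell.

46 molecules per cell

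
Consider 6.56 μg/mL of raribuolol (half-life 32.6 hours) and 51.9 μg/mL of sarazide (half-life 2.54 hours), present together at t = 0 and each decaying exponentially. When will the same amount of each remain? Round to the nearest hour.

8 hours

Set 6.56·(1/2)^(t/32.6) = 51.9·(1/2)^(t/2.54).
Taking log₂: log₂(6.56/51.9) = t·(1/32.6 − 1/2.54).
log₂(0.1264) = -2.984; 1/32.6 − 1/2.54 = -0.36303.
t = -2.984 / -0.36303 ≈ 8.2197 hours.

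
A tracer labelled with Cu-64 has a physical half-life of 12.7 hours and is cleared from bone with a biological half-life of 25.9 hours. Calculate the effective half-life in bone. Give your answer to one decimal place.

8.5 hours

1/t_eff = 1/t_phys + 1/t_biol = 1/12.7 + 1/25.9 = 0.11735 per hour.
t_eff = 12.7 × 25.9 / (12.7 + 25.9) ≈ 8.5215 hours.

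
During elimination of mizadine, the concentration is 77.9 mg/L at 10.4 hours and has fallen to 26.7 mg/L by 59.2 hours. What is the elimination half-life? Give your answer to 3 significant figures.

Over Δt = 59.2 − 10.4 = 48.8 hours, the level fell by a factor of 77.9/26.7 ≈ 2.9176.
n = log₂(2.9176) ≈ 1.5448 half-lives, so t½ = 48.8/1.5448 ≈ 31.59 hours.

31.6 hours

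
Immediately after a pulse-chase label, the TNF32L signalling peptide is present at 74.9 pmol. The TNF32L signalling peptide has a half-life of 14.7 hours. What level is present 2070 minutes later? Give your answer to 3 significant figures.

14.7 pmol

Convert the elapsed time: 2070 minutes = 34.5 hours.
Number of half-lives: n = 34.5/14.7 ≈ 2.3469.
Remaining = 74.9 × (1/2)^2.3469 = 74.9 × 0.19656 ≈ 14.723 pmol.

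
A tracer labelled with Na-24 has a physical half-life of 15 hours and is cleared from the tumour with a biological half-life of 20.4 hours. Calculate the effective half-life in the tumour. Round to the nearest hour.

9 hours

1/t_eff = 1/t_phys + 1/t_biol = 1/15 + 1/20.4 = 0.11569 per hour.
t_eff = 15 × 20.4 / (15 + 20.4) ≈ 8.6441 hours.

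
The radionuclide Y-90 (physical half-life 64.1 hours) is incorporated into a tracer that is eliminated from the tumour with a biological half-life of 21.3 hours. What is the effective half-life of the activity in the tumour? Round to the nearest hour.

1/t_eff = 1/t_phys + 1/t_biol = 1/64.1 + 1/21.3 = 0.062549 per hour.
t_eff = 64.1 × 21.3 / (64.1 + 21.3) ≈ 15.987 hours.

16 hours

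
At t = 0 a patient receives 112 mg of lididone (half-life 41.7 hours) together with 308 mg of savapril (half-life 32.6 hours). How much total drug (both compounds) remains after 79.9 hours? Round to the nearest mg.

86 mg

lididone: 112 × (1/2)^(79.9/41.7) = 112 × (1/2)^1.9161 ≈ 29.677 mg.
savapril: 308 × (1/2)^(79.9/32.6) = 308 × (1/2)^2.4509 ≈ 56.331 mg.
Total = 29.677 + 56.331 ≈ 86.009 mg.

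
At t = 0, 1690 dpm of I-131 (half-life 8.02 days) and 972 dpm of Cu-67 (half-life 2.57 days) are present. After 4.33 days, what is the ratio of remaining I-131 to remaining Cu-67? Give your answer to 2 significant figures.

I-131: 1690 × (1/2)^(4.33/8.02) = 1690 × (1/2)^0.5399 ≈ 1162.4 dpm.
Cu-67: 972 × (1/2)^(4.33/2.57) = 972 × (1/2)^1.6848 ≈ 302.33 dpm.
Ratio ≈ 1162.4 / 302.33 ≈ 3.8448.

3.8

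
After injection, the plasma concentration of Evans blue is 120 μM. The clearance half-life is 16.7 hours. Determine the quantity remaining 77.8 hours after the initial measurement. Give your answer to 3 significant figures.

4.75 μM

Number of half-lives: n = 77.8/16.7 ≈ 4.6587.
Remaining = 120 × (1/2)^4.6587 = 120 × 0.039591 ≈ 4.7509 μM.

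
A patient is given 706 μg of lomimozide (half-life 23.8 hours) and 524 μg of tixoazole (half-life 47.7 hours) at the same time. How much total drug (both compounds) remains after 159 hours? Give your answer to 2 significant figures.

59 μg

lomimozide: 706 × (1/2)^(159/23.8) = 706 × (1/2)^6.6807 ≈ 6.8821 μg.
tixoazole: 524 × (1/2)^(159/47.7) = 524 × (1/2)^3.3333 ≈ 51.987 μg.
Total = 6.8821 + 51.987 ≈ 58.869 μg.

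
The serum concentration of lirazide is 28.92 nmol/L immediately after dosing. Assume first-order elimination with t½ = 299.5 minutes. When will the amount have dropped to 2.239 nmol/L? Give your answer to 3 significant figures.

Fraction remaining = 2.239/28.92 ≈ 0.07742.
n = log₂(28.92/2.239) = ln(12.916)/ln 2 ≈ 3.6911 half-lives.
t = n × t½ = 3.6911 × 299.5 ≈ 1105.5 minutes.

1110 minutes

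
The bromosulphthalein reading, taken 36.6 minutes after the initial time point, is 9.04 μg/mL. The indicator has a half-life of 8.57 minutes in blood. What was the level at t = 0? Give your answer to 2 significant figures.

170 μg/mL

Number of half-lives elapsed: n = 36.6/8.57 ≈ 4.2707.
A₀ = A × 2^n = 9.04 × 2^4.2707 = 9.04 × 19.302 ≈ 174.49 μg/mL.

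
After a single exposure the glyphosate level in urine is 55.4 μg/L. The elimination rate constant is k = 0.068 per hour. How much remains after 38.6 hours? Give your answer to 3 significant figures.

t½ = ln 2 / k = 0.69315 / 0.068 ≈ 10.193 hours.
Number of half-lives: n = 38.6/10.193 ≈ 3.7868.
Remaining = 55.4 × (1/2)^3.7868 = 55.4 × 0.072454 ≈ 4.014 μg/L.

4.01 μg/L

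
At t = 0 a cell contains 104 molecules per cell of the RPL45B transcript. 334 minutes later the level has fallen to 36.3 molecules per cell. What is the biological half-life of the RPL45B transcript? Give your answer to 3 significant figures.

A/A₀ = 36.3/104 ≈ 0.34904.
n = log₂(2.865) ≈ 1.5185 half-lives elapsed in 334 minutes.
t½ = 334/1.5185 ≈ 219.95 minutes.

220 minutes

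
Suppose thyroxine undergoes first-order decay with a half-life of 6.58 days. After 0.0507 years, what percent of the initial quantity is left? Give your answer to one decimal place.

0.0507 years = 18.5055 days.
n = 18.5055/6.58 ≈ 2.8124 half-lives.
Fraction remaining = (1/2)^2.8124 ≈ 0.14236, i.e. 14.236%.

14.2%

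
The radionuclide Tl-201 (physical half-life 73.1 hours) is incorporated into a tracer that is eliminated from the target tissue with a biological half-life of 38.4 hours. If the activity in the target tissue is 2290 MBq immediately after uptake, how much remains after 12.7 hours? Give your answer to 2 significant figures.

1/t_eff = 1/t_phys + 1/t_biol = 1/73.1 + 1/38.4 = 0.039722 per hour.
t_eff = 73.1 × 38.4 / (73.1 + 38.4) ≈ 25.175 hours.
Remaining = 2290 × (1/2)^(12.7/25.175) = 2290 × (1/2)^0.50446 ≈ 1614.3 MBq.

1600 MBq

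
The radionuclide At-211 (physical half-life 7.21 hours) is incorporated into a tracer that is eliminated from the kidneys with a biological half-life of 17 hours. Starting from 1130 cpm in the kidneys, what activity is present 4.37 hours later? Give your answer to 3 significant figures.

621 cpm

1/t_eff = 1/t_phys + 1/t_biol = 1/7.21 + 1/17 = 0.19752 per hour.
t_eff = 7.21 × 17 / (7.21 + 17) ≈ 5.0628 hours.
Remaining = 1130 × (1/2)^(4.37/5.0628) = 1130 × (1/2)^0.86316 ≈ 621.21 cpm.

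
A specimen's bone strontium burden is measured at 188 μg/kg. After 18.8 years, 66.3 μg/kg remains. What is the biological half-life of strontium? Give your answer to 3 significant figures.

A/A₀ = 66.3/188 ≈ 0.35266.
n = log₂(2.8356) ≈ 1.5037 half-lives elapsed in 18.8 years.
t½ = 18.8/1.5037 ≈ 12.503 years.

12.5 years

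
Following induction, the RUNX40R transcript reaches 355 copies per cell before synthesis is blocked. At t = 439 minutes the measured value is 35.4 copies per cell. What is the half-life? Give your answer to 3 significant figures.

132 minutes

A/A₀ = 35.4/355 ≈ 0.099718.
n = log₂(10.028) ≈ 3.326 half-lives elapsed in 439 minutes.
t½ = 439/3.326 ≈ 131.99 minutes.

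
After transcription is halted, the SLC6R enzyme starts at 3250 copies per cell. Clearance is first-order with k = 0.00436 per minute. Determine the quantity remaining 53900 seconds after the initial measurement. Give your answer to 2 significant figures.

t½ = ln 2 / k = 0.69315 / 0.00436 ≈ 158.98 minutes.
Convert the elapsed time: 53900 seconds = 898.333 minutes.
Number of half-lives: n = 898.333/158.98 ≈ 5.6507.
Remaining = 3250 × (1/2)^5.6507 = 3250 × 0.019906 ≈ 64.695 copies per cell.

65 copies per cell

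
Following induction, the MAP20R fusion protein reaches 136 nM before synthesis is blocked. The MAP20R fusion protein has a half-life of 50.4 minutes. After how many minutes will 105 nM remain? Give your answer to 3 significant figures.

18.8 minutes

Fraction remaining = 105/136 ≈ 0.77206.
n = log₂(136/105) = ln(1.2952)/ln 2 ≈ 0.37322 half-lives.
t = n × t½ = 0.37322 × 50.4 ≈ 18.81 minutes.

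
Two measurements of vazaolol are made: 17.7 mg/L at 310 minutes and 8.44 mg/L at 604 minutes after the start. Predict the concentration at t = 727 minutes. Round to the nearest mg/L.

Over Δt = 604 − 310 = 294 minutes, the level fell by a factor of 17.7/8.44 ≈ 2.0972.
n = log₂(2.0972) ≈ 1.0684 half-lives, so t½ = 294/1.0684 ≈ 275.17 minutes.
From t = 604 to t = 727: 8.44 × (1/2)^((727−604)/275.17) ≈ 6.1913 mg/L.

6 mg/L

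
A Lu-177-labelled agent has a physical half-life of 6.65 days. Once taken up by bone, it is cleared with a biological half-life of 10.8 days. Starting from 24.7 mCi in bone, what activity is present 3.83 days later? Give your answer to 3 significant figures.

1/t_eff = 1/t_phys + 1/t_biol = 1/6.65 + 1/10.8 = 0.24297 per day.
t_eff = 6.65 × 10.8 / (6.65 + 10.8) ≈ 4.1158 days.
Remaining = 24.7 × (1/2)^(3.83/4.1158) = 24.7 × (1/2)^0.93057 ≈ 12.959 mCi.

13.0 mCi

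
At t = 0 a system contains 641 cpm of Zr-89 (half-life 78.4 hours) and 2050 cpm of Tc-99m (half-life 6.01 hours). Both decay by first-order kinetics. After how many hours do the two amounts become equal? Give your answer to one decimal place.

10.9 hours

Set 641·(1/2)^(t/78.4) = 2050·(1/2)^(t/6.01).
Taking log₂: log₂(641/2050) = t·(1/78.4 − 1/6.01).
log₂(0.31268) = -1.6772; 1/78.4 − 1/6.01 = -0.15363.
t = -1.6772 / -0.15363 ≈ 10.917 hours.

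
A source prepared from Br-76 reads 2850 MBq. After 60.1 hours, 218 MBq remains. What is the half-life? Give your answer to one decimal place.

A/A₀ = 218/2850 ≈ 0.076491.
n = log₂(13.073) ≈ 3.7086 half-lives elapsed in 60.1 hours.
t½ = 60.1/3.7086 ≈ 16.206 hours.

16.2 hours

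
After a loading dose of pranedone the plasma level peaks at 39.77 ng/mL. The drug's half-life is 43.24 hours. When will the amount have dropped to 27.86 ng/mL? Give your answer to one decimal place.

22.2 hours

Fraction remaining = 27.86/39.77 ≈ 0.70053.
n = log₂(39.77/27.86) = ln(1.4275)/ln 2 ≈ 0.51349 half-lives.
t = n × t½ = 0.51349 × 43.24 ≈ 22.203 hours.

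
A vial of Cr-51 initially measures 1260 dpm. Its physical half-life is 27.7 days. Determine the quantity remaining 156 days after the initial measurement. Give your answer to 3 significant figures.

Number of half-lives: n = 156/27.7 ≈ 5.6318.
Remaining = 1260 × (1/2)^5.6318 = 1260 × 0.020168 ≈ 25.412 dpm.

25.4 dpm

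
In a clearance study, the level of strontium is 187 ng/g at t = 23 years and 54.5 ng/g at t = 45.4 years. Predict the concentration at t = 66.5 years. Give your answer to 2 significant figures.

17 ng/g

Over Δt = 45.4 − 23 = 22.4 years, the level fell by a factor of 187/54.5 ≈ 3.4312.
n = log₂(3.4312) ≈ 1.7787 half-lives, so t½ = 22.4/1.7787 ≈ 12.593 years.
From t = 45.4 to t = 66.5: 54.5 × (1/2)^((66.5−45.4)/12.593) ≈ 17.062 ng/g.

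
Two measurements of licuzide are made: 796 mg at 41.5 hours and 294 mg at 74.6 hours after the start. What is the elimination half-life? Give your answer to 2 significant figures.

23 hours

Over Δt = 74.6 − 41.5 = 33.1 hours, the level fell by a factor of 796/294 ≈ 2.7075.
n = log₂(2.7075) ≈ 1.437 half-lives, so t½ = 33.1/1.437 ≈ 23.035 hours.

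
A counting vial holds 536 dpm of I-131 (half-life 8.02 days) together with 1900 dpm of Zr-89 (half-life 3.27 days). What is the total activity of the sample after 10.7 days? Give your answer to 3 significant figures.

I-131: 536 × (1/2)^(10.7/8.02) = 536 × (1/2)^1.3342 ≈ 212.59 dpm.
Zr-89: 1900 × (1/2)^(10.7/3.27) = 1900 × (1/2)^3.2722 ≈ 196.67 dpm.
Total = 212.59 + 196.67 ≈ 409.26 dpm.

409 dpm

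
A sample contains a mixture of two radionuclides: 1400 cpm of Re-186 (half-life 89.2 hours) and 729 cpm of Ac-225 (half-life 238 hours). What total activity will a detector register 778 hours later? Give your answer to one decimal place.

Re-186: 1400 × (1/2)^(778/89.2) = 1400 × (1/2)^8.722 ≈ 3.3155 cpm.
Ac-225: 729 × (1/2)^(778/238) = 729 × (1/2)^3.2689 ≈ 75.629 cpm.
Total = 3.3155 + 75.629 ≈ 78.945 cpm.

78.9 cpm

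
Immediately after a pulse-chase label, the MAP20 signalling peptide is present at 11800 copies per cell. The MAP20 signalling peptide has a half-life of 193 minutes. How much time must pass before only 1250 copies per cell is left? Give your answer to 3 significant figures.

Fraction remaining = 1250/11800 ≈ 0.10593.
n = log₂(11800/1250) = ln(9.44)/ln 2 ≈ 3.2388 half-lives.
t = n × t½ = 3.2388 × 193 ≈ 625.09 minutes.

625 minutes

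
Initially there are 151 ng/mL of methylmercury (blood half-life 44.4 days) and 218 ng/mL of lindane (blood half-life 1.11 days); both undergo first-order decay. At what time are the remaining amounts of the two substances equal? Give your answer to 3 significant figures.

0.603 days

Set 151·(1/2)^(t/44.4) = 218·(1/2)^(t/1.11).
Taking log₂: log₂(151/218) = t·(1/44.4 − 1/1.11).
log₂(0.69266) = -0.52978; 1/44.4 − 1/1.11 = -0.87838.
t = -0.52978 / -0.87838 ≈ 0.60313 days.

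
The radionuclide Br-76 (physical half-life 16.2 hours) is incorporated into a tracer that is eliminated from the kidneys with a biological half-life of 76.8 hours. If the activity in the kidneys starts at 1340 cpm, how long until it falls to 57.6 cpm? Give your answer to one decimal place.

1/t_eff = 1/t_phys + 1/t_biol = 1/16.2 + 1/76.8 = 0.074749 per hour.
t_eff = 16.2 × 76.8 / (16.2 + 76.8) ≈ 13.378 hours.
n = log₂(1340/57.6) ≈ 4.54; t = 4.54 × 13.378 ≈ 60.737 hours.

60.7 hours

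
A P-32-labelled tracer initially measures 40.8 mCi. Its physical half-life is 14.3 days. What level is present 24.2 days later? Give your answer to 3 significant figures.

12.6 mCi

Number of half-lives: n = 24.2/14.3 ≈ 1.6923.
Remaining = 40.8 × (1/2)^1.6923 = 40.8 × 0.30943 ≈ 12.625 mCi.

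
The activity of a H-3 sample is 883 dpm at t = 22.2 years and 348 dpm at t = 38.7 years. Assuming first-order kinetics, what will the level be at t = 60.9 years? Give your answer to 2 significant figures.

99 dpm

Over Δt = 38.7 − 22.2 = 16.5 years, the level fell by a factor of 883/348 ≈ 2.5374.
n = log₂(2.5374) ≈ 1.3433 half-lives, so t½ = 16.5/1.3433 ≈ 12.283 years.
From t = 38.7 to t = 60.9: 348 × (1/2)^((60.9−38.7)/12.283) ≈ 99.427 dpm.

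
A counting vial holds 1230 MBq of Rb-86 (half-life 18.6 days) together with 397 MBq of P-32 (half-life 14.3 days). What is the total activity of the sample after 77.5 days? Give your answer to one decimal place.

77.8 MBq

Rb-86: 1230 × (1/2)^(77.5/18.6) = 1230 × (1/2)^4.1667 ≈ 68.488 MBq.
P-32: 397 × (1/2)^(77.5/14.3) = 397 × (1/2)^5.4196 ≈ 9.2754 MBq.
Total = 68.488 + 9.2754 ≈ 77.763 MBq.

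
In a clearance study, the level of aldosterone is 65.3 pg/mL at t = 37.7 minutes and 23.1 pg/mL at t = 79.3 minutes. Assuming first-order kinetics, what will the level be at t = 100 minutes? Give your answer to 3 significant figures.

Over Δt = 79.3 − 37.7 = 41.6 minutes, the level fell by a factor of 65.3/23.1 ≈ 2.8268.
n = log₂(2.8268) ≈ 1.4992 half-lives, so t½ = 41.6/1.4992 ≈ 27.748 minutes.
From t = 79.3 to t = 100: 23.1 × (1/2)^((100−79.3)/27.748) ≈ 13.774 pg/mL.

13.8 pg/mL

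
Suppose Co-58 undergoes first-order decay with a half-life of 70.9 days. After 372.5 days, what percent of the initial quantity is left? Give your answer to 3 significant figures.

2.62%

n = 372.5/70.9 ≈ 5.2539 half-lives.
Fraction remaining = (1/2)^5.2539 ≈ 0.026207, i.e. 2.6207%.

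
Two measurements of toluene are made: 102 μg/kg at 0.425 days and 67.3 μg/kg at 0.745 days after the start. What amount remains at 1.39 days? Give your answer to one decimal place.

29.1 μg/kg

Over Δt = 0.745 − 0.425 = 0.32 days, the level fell by a factor of 102/67.3 ≈ 1.5156.
n = log₂(1.5156) ≈ 0.59989 half-lives, so t½ = 0.32/0.59989 ≈ 0.53343 days.
From t = 0.745 to t = 1.39: 67.3 × (1/2)^((1.39−0.745)/0.53343) ≈ 29.109 μg/kg.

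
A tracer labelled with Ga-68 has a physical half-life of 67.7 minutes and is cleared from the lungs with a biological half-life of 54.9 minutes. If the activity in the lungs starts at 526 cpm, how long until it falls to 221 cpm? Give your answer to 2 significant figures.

38 minutes

1/t_eff = 1/t_phys + 1/t_biol = 1/67.7 + 1/54.9 = 0.032986 per minute.
t_eff = 67.7 × 54.9 / (67.7 + 54.9) ≈ 30.316 minutes.
n = log₂(526/221) ≈ 1.251; t = 1.251 × 30.316 ≈ 37.926 minutes.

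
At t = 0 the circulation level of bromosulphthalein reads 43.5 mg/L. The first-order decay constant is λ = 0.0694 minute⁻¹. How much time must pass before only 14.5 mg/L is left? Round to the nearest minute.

16 minutes

t½ = ln 2 / λ = 0.69315 / 0.0694 ≈ 9.9877 minutes.
Fraction remaining = 14.5/43.5 ≈ 0.33333.
n = log₂(43.5/14.5) = ln(3)/ln 2 ≈ 1.585 half-lives.
t = n × t½ = 1.585 × 9.9877 ≈ 15.83 minutes.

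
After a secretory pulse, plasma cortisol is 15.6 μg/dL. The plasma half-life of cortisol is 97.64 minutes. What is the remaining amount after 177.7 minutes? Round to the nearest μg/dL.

Number of half-lives: n = 177.7/97.64 ≈ 1.82.
Remaining = 15.6 × (1/2)^1.82 = 15.6 × 0.28323 ≈ 4.4184 μg/dL.

4 μg/dL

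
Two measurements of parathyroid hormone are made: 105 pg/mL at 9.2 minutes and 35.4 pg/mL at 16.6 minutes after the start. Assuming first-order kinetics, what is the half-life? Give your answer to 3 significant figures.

4.72 minutes

Over Δt = 16.6 − 9.2 = 7.4 minutes, the level fell by a factor of 105/35.4 ≈ 2.9661.
n = log₂(2.9661) ≈ 1.5686 half-lives, so t½ = 7.4/1.5686 ≈ 4.7177 minutes.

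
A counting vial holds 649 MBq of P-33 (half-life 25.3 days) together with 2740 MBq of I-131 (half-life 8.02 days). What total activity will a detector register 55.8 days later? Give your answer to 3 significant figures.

163 MBq

P-33: 649 × (1/2)^(55.8/25.3) = 649 × (1/2)^2.2055 ≈ 140.71 MBq.
I-131: 2740 × (1/2)^(55.8/8.02) = 2740 × (1/2)^6.9576 ≈ 22.045 MBq.
Total = 140.71 + 22.045 ≈ 162.75 MBq.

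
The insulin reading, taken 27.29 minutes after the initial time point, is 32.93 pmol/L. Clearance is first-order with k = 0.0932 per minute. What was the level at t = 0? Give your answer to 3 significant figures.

419 pmol/L

t½ = ln 2 / k = 0.69315 / 0.0932 ≈ 7.4372 minutes.
Number of half-lives elapsed: n = 27.29/7.4372 ≈ 3.6694.
A₀ = A × 2^n = 32.93 × 2^3.6694 = 32.93 × 12.723 ≈ 418.98 pmol/L.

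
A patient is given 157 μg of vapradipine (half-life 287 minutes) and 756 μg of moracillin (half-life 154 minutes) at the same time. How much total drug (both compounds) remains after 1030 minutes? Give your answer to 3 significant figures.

vapradipine: 157 × (1/2)^(1030/287) = 157 × (1/2)^3.5889 ≈ 13.048 μg.
moracillin: 756 × (1/2)^(1030/154) = 756 × (1/2)^6.6883 ≈ 7.3306 μg.
Total = 13.048 + 7.3306 ≈ 20.379 μg.

20.4 μg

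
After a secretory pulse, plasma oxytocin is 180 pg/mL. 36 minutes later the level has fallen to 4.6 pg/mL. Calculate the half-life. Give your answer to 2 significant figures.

6.8 minutes

A/A₀ = 4.6/180 ≈ 0.025556.
n = log₂(39.13) ≈ 5.2902 half-lives elapsed in 36 minutes.
t½ = 36/5.2902 ≈ 6.805 minutes.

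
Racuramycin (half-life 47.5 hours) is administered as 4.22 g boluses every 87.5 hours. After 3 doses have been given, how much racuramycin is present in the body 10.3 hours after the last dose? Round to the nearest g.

5 g

The 3 doses were given 185.3, 97.8, 10.3 hours ago.
Total = 4.22·(1/2)^(185.3/47.5) + 4.22·(1/2)^(97.8/47.5) + 4.22·(1/2)^(10.3/47.5)
      = 0.28247 + 1.0128 + 3.6311 ≈ 4.9263 g.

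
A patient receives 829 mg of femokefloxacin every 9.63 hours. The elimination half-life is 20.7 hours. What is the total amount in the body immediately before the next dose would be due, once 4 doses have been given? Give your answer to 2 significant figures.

The 4 doses were given 38.52, 28.89, 19.26, 9.63 hours ago.
Total = 829·(1/2)^(38.52/20.7) + 829·(1/2)^(28.89/20.7) + 829·(1/2)^(19.26/20.7) + 829·(1/2)^(9.63/20.7)
      = 228.23 + 315.08 + 434.98 + 600.5 ≈ 1578.8 mg.

1600 mg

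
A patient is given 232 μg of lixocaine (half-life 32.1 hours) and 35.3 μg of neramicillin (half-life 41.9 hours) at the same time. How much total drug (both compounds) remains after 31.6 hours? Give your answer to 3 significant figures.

138 μg

lixocaine: 232 × (1/2)^(31.6/32.1) = 232 × (1/2)^0.98442 ≈ 117.26 μg.
neramicillin: 35.3 × (1/2)^(31.6/41.9) = 35.3 × (1/2)^0.75418 ≈ 20.929 μg.
Total = 117.26 + 20.929 ≈ 138.19 μg.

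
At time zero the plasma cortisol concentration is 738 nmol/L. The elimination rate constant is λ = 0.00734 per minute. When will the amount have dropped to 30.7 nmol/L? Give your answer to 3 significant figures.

t½ = ln 2 / λ = 0.69315 / 0.00734 ≈ 94.434 minutes.
Fraction remaining = 30.7/738 ≈ 0.041599.
n = log₂(738/30.7) = ln(24.039)/ln 2 ≈ 4.5873 half-lives.
t = n × t½ = 4.5873 × 94.434 ≈ 433.2 minutes.

433 minutes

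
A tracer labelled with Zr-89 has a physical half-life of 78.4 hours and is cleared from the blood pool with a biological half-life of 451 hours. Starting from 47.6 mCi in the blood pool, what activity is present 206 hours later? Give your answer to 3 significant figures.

1/t_eff = 1/t_phys + 1/t_biol = 1/78.4 + 1/451 = 0.014972 per hour.
t_eff = 78.4 × 451 / (78.4 + 451) ≈ 66.79 hours.
Remaining = 47.6 × (1/2)^(206/66.79) = 47.6 × (1/2)^3.0843 ≈ 5.6122 mCi.

5.61 mCi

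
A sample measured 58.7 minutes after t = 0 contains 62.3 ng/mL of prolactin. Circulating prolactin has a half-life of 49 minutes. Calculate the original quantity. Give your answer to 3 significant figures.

Number of half-lives elapsed: n = 58.7/49 ≈ 1.198.
A₀ = A × 2^n = 62.3 × 2^1.198 = 62.3 × 2.2941 ≈ 142.93 ng/mL.

143 ng/mL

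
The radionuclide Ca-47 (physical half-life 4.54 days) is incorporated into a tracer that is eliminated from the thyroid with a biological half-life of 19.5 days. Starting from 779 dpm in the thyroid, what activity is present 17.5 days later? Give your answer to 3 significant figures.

28.9 dpm

1/t_eff = 1/t_phys + 1/t_biol = 1/4.54 + 1/19.5 = 0.27155 per day.
t_eff = 4.54 × 19.5 / (4.54 + 19.5) ≈ 3.6826 days.
Remaining = 779 × (1/2)^(17.5/3.6826) = 779 × (1/2)^4.7521 ≈ 28.908 dpm.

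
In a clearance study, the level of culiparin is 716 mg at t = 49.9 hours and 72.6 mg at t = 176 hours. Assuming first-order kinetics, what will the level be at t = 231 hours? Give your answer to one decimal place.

26.8 mg

Over Δt = 176 − 49.9 = 126.1 hours, the level fell by a factor of 716/72.6 ≈ 9.8623.
n = log₂(9.8623) ≈ 3.3019 half-lives, so t½ = 126.1/3.3019 ≈ 38.19 hours.
From t = 176 to t = 231: 72.6 × (1/2)^((231−176)/38.19) ≈ 26.755 mg.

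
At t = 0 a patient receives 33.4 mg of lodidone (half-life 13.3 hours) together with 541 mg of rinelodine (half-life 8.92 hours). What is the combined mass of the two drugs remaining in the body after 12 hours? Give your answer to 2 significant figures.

lodidone: 33.4 × (1/2)^(12/13.3) = 33.4 × (1/2)^0.90226 ≈ 17.871 mg.
rinelodine: 541 × (1/2)^(12/8.92) = 541 × (1/2)^1.3453 ≈ 212.92 mg.
Total = 17.871 + 212.92 ≈ 230.79 mg.

230 mg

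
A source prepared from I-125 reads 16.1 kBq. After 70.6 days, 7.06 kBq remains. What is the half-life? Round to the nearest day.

A/A₀ = 7.06/16.1 ≈ 0.43851.
n = log₂(2.2805) ≈ 1.1893 half-lives elapsed in 70.6 days.
t½ = 70.6/1.1893 ≈ 59.362 days.

59 days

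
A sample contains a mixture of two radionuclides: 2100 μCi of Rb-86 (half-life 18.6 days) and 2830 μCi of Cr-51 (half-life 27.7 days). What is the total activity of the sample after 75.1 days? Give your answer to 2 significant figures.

Rb-86: 2100 × (1/2)^(75.1/18.6) = 2100 × (1/2)^4.0376 ≈ 127.87 μCi.
Cr-51: 2830 × (1/2)^(75.1/27.7) = 2830 × (1/2)^2.7112 ≈ 432.15 μCi.
Total = 127.87 + 432.15 ≈ 560.02 μCi.

560 μCi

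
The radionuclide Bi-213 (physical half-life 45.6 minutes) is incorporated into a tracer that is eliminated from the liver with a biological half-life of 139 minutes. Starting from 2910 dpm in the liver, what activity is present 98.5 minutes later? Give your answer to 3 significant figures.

398 dpm

1/t_eff = 1/t_phys + 1/t_biol = 1/45.6 + 1/139 = 0.029124 per minute.
t_eff = 45.6 × 139 / (45.6 + 139) ≈ 34.336 minutes.
Remaining = 2910 × (1/2)^(98.5/34.336) = 2910 × (1/2)^2.8687 ≈ 398.4 dpm.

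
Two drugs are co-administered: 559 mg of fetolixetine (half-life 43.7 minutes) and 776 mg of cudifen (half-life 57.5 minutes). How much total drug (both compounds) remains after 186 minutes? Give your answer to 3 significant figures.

112 mg

fetolixetine: 559 × (1/2)^(186/43.7) = 559 × (1/2)^4.2563 ≈ 29.251 mg.
cudifen: 776 × (1/2)^(186/57.5) = 776 × (1/2)^3.2348 ≈ 82.432 mg.
Total = 29.251 + 82.432 ≈ 111.68 mg.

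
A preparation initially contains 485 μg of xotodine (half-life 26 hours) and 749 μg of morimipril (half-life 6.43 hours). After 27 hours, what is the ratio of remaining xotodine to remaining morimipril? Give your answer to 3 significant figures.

5.79

xotodine: 485 × (1/2)^(27/26) = 485 × (1/2)^1.0385 ≈ 236.12 μg.
morimipril: 749 × (1/2)^(27/6.43) = 749 × (1/2)^4.1991 ≈ 40.779 μg.
Ratio ≈ 236.12 / 40.779 ≈ 5.7902.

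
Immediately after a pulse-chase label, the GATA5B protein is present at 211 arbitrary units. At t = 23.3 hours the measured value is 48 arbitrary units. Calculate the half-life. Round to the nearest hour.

11 hours

A/A₀ = 48/211 ≈ 0.22749.
n = log₂(4.3958) ≈ 2.1361 half-lives elapsed in 23.3 hours.
t½ = 23.3/2.1361 ≈ 10.908 hours.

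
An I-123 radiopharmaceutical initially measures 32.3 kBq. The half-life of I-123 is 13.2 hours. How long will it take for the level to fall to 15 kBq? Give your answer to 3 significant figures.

Fraction remaining = 15/32.3 ≈ 0.4644.
n = log₂(32.3/15) = ln(2.1533)/ln 2 ≈ 1.1066 half-lives.
t = n × t½ = 1.1066 × 13.2 ≈ 14.607 hours.

14.6 hours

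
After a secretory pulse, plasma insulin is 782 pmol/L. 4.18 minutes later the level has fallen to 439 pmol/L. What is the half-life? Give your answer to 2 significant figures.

5.0 minutes

A/A₀ = 439/782 ≈ 0.56138.
n = log₂(1.7813) ≈ 0.83295 half-lives elapsed in 4.18 minutes.
t½ = 4.18/0.83295 ≈ 5.0183 minutes.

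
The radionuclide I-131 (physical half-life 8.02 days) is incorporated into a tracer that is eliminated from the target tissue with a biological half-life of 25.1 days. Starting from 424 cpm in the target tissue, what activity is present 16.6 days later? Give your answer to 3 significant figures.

63.9 cpm

1/t_eff = 1/t_phys + 1/t_biol = 1/8.02 + 1/25.1 = 0.16453 per day.
t_eff = 8.02 × 25.1 / (8.02 + 25.1) ≈ 6.078 days.
Remaining = 424 × (1/2)^(16.6/6.078) = 424 × (1/2)^2.7312 ≈ 63.856 cpm.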